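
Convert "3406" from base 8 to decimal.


Input: "3406" in base 8
Positional expansion:
  Digit '3' (value 3) x 8^3 = 1536
  Digit '4' (value 4) x 8^2 = 256
  Digit '0' (value 0) x 8^1 = 0
  Digit '6' (value 6) x 8^0 = 6
Sum = 1798

1798


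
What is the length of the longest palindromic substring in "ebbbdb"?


Input: "ebbbdb"
Checking substrings for palindromes:
  [1:4] "bbb" (len 3) => palindrome
  [3:6] "bdb" (len 3) => palindrome
  [1:3] "bb" (len 2) => palindrome
  [2:4] "bb" (len 2) => palindrome
Longest palindromic substring: "bbb" with length 3

3


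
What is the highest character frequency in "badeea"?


Input: badeea
Character counts:
  'a': 2
  'b': 1
  'd': 1
  'e': 2
Maximum frequency: 2

2


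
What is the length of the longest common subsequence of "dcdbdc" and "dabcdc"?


LCS of "dcdbdc" and "dabcdc"
DP table:
           d    a    b    c    d    c
      0    0    0    0    0    0    0
  d   0    1    1    1    1    1    1
  c   0    1    1    1    2    2    2
  d   0    1    1    1    2    3    3
  b   0    1    1    2    2    3    3
  d   0    1    1    2    2    3    3
  c   0    1    1    2    3    3    4
LCS length = dp[6][6] = 4

4


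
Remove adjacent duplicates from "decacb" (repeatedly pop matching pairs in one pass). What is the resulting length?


Input: decacb
Stack-based adjacent duplicate removal:
  Read 'd': push. Stack: d
  Read 'e': push. Stack: de
  Read 'c': push. Stack: dec
  Read 'a': push. Stack: deca
  Read 'c': push. Stack: decac
  Read 'b': push. Stack: decacb
Final stack: "decacb" (length 6)

6


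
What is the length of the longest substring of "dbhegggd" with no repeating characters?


Input: "dbhegggd"
Sliding window (track last position of each char):
  Position 0 ('d'): window [0,0] length 1 -- new best
  Position 1 ('b'): window [0,1] length 2 -- new best
  Position 2 ('h'): window [0,2] length 3 -- new best
  Position 3 ('e'): window [0,3] length 4 -- new best
  Position 4 ('g'): window [0,4] length 5 -- new best
  Position 5 ('g'): repeat (last at 4), move window start to 5
  Position 5 ('g'): window [5,5] length 1
  Position 6 ('g'): repeat (last at 5), move window start to 6
  Position 6 ('g'): window [6,6] length 1
  Position 7 ('d'): window [6,7] length 2
Longest substring with no repeats: "dbheg" with length 5

5


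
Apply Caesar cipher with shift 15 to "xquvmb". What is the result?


Caesar cipher: shift "xquvmb" by 15
  'x' (pos 23) + 15 = pos 12 = 'm'
  'q' (pos 16) + 15 = pos 5 = 'f'
  'u' (pos 20) + 15 = pos 9 = 'j'
  'v' (pos 21) + 15 = pos 10 = 'k'
  'm' (pos 12) + 15 = pos 1 = 'b'
  'b' (pos 1) + 15 = pos 16 = 'q'
Result: mfjkbq

mfjkbq


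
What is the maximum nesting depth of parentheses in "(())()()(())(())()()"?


Input: "(())()()(())(())()()"
Tracking depth:
  Position 0 '(': depth becomes 1
  Position 1 '(': depth becomes 2
  Position 2 ')': depth becomes 1
  Position 3 ')': depth becomes 0
  Position 4 '(': depth becomes 1
  Position 5 ')': depth becomes 0
  Position 6 '(': depth becomes 1
  Position 7 ')': depth becomes 0
  Position 8 '(': depth becomes 1
  Position 9 '(': depth becomes 2
  Position 10 ')': depth becomes 1
  Position 11 ')': depth becomes 0
  Position 12 '(': depth becomes 1
  Position 13 '(': depth becomes 2
  Position 14 ')': depth becomes 1
  Position 15 ')': depth becomes 0
  Position 16 '(': depth becomes 1
  Position 17 ')': depth becomes 0
  Position 18 '(': depth becomes 1
  Position 19 ')': depth becomes 0
Maximum depth reached: 2

2


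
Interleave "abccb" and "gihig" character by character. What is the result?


Interleaving "abccb" and "gihig":
  Position 0: 'a' from first, 'g' from second => "ag"
  Position 1: 'b' from first, 'i' from second => "bi"
  Position 2: 'c' from first, 'h' from second => "ch"
  Position 3: 'c' from first, 'i' from second => "ci"
  Position 4: 'b' from first, 'g' from second => "bg"
Result: agbichcibg

agbichcibg


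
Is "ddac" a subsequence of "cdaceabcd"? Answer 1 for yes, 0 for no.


Check if "ddac" is a subsequence of "cdaceabcd"
Greedy scan:
  Position 0 ('c'): no match needed
  Position 1 ('d'): matches sub[0] = 'd'
  Position 2 ('a'): no match needed
  Position 3 ('c'): no match needed
  Position 4 ('e'): no match needed
  Position 5 ('a'): no match needed
  Position 6 ('b'): no match needed
  Position 7 ('c'): no match needed
  Position 8 ('d'): matches sub[1] = 'd'
Only matched 2/4 characters => not a subsequence

0


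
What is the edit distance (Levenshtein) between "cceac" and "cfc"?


Computing edit distance: "cceac" -> "cfc"
DP table:
           c    f    c
      0    1    2    3
  c   1    0    1    2
  c   2    1    1    1
  e   3    2    2    2
  a   4    3    3    3
  c   5    4    4    3
Edit distance = dp[5][3] = 3

3


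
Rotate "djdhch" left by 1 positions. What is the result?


Input: "djdhch", rotate left by 1
First 1 characters: "d"
Remaining characters: "jdhch"
Concatenate remaining + first: "jdhch" + "d" = "jdhchd"

jdhchd


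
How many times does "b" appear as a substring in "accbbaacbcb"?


Searching for "b" in "accbbaacbcb"
Scanning each position:
  Position 0: "a" => no
  Position 1: "c" => no
  Position 2: "c" => no
  Position 3: "b" => MATCH
  Position 4: "b" => MATCH
  Position 5: "a" => no
  Position 6: "a" => no
  Position 7: "c" => no
  Position 8: "b" => MATCH
  Position 9: "c" => no
  Position 10: "b" => MATCH
Total occurrences: 4

4


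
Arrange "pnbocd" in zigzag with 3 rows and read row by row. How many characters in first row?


Zigzag "pnbocd" into 3 rows:
Placing characters:
  'p' => row 0
  'n' => row 1
  'b' => row 2
  'o' => row 1
  'c' => row 0
  'd' => row 1
Rows:
  Row 0: "pc"
  Row 1: "nod"
  Row 2: "b"
First row length: 2

2


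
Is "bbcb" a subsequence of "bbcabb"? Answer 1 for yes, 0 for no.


Check if "bbcb" is a subsequence of "bbcabb"
Greedy scan:
  Position 0 ('b'): matches sub[0] = 'b'
  Position 1 ('b'): matches sub[1] = 'b'
  Position 2 ('c'): matches sub[2] = 'c'
  Position 3 ('a'): no match needed
  Position 4 ('b'): matches sub[3] = 'b'
  Position 5 ('b'): no match needed
All 4 characters matched => is a subsequence

1


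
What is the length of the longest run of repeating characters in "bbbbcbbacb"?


Input: "bbbbcbbacb"
Scanning for longest run:
  Position 1 ('b'): continues run of 'b', length=2
  Position 2 ('b'): continues run of 'b', length=3
  Position 3 ('b'): continues run of 'b', length=4
  Position 4 ('c'): new char, reset run to 1
  Position 5 ('b'): new char, reset run to 1
  Position 6 ('b'): continues run of 'b', length=2
  Position 7 ('a'): new char, reset run to 1
  Position 8 ('c'): new char, reset run to 1
  Position 9 ('b'): new char, reset run to 1
Longest run: 'b' with length 4

4


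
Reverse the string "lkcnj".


Input: lkcnj
Reading characters right to left:
  Position 4: 'j'
  Position 3: 'n'
  Position 2: 'c'
  Position 1: 'k'
  Position 0: 'l'
Reversed: jnckl

jnckl


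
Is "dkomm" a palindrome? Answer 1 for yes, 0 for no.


Input: dkomm
Reversed: mmokd
  Compare pos 0 ('d') with pos 4 ('m'): MISMATCH
  Compare pos 1 ('k') with pos 3 ('m'): MISMATCH
Result: not a palindrome

0


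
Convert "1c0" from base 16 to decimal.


Input: "1c0" in base 16
Positional expansion:
  Digit '1' (value 1) x 16^2 = 256
  Digit 'c' (value 12) x 16^1 = 192
  Digit '0' (value 0) x 16^0 = 0
Sum = 448

448


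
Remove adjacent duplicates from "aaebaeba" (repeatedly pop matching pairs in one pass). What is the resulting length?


Input: aaebaeba
Stack-based adjacent duplicate removal:
  Read 'a': push. Stack: a
  Read 'a': matches stack top 'a' => pop. Stack: (empty)
  Read 'e': push. Stack: e
  Read 'b': push. Stack: eb
  Read 'a': push. Stack: eba
  Read 'e': push. Stack: ebae
  Read 'b': push. Stack: ebaeb
  Read 'a': push. Stack: ebaeba
Final stack: "ebaeba" (length 6)

6


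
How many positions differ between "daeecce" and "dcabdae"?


Comparing "daeecce" and "dcabdae" position by position:
  Position 0: 'd' vs 'd' => same
  Position 1: 'a' vs 'c' => DIFFER
  Position 2: 'e' vs 'a' => DIFFER
  Position 3: 'e' vs 'b' => DIFFER
  Position 4: 'c' vs 'd' => DIFFER
  Position 5: 'c' vs 'a' => DIFFER
  Position 6: 'e' vs 'e' => same
Positions that differ: 5

5


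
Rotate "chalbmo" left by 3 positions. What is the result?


Input: "chalbmo", rotate left by 3
First 3 characters: "cha"
Remaining characters: "lbmo"
Concatenate remaining + first: "lbmo" + "cha" = "lbmocha"

lbmocha


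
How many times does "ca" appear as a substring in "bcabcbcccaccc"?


Searching for "ca" in "bcabcbcccaccc"
Scanning each position:
  Position 0: "bc" => no
  Position 1: "ca" => MATCH
  Position 2: "ab" => no
  Position 3: "bc" => no
  Position 4: "cb" => no
  Position 5: "bc" => no
  Position 6: "cc" => no
  Position 7: "cc" => no
  Position 8: "ca" => MATCH
  Position 9: "ac" => no
  Position 10: "cc" => no
  Position 11: "cc" => no
Total occurrences: 2

2


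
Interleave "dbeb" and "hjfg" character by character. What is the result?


Interleaving "dbeb" and "hjfg":
  Position 0: 'd' from first, 'h' from second => "dh"
  Position 1: 'b' from first, 'j' from second => "bj"
  Position 2: 'e' from first, 'f' from second => "ef"
  Position 3: 'b' from first, 'g' from second => "bg"
Result: dhbjefbg

dhbjefbg


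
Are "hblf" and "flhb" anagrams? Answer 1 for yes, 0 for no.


Strings: "hblf", "flhb"
Sorted first:  bfhl
Sorted second: bfhl
Sorted forms match => anagrams

1


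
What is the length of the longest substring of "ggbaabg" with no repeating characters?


Input: "ggbaabg"
Sliding window (track last position of each char):
  Position 0 ('g'): window [0,0] length 1 -- new best
  Position 1 ('g'): repeat (last at 0), move window start to 1
  Position 1 ('g'): window [1,1] length 1
  Position 2 ('b'): window [1,2] length 2 -- new best
  Position 3 ('a'): window [1,3] length 3 -- new best
  Position 4 ('a'): repeat (last at 3), move window start to 4
  Position 4 ('a'): window [4,4] length 1
  Position 5 ('b'): window [4,5] length 2
  Position 6 ('g'): window [4,6] length 3
Longest substring with no repeats: "gba" with length 3

3


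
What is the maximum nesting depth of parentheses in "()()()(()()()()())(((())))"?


Input: "()()()(()()()()())(((())))"
Tracking depth:
  Position 0 '(': depth becomes 1
  Position 1 ')': depth becomes 0
  Position 2 '(': depth becomes 1
  Position 3 ')': depth becomes 0
  Position 4 '(': depth becomes 1
  Position 5 ')': depth becomes 0
  Position 6 '(': depth becomes 1
  Position 7 '(': depth becomes 2
  Position 8 ')': depth becomes 1
  Position 9 '(': depth becomes 2
  Position 10 ')': depth becomes 1
  Position 11 '(': depth becomes 2
  Position 12 ')': depth becomes 1
  Position 13 '(': depth becomes 2
  Position 14 ')': depth becomes 1
  Position 15 '(': depth becomes 2
  Position 16 ')': depth becomes 1
  Position 17 ')': depth becomes 0
  Position 18 '(': depth becomes 1
  Position 19 '(': depth becomes 2
  Position 20 '(': depth becomes 3
  Position 21 '(': depth becomes 4
  Position 22 ')': depth becomes 3
  Position 23 ')': depth becomes 2
  Position 24 ')': depth becomes 1
  Position 25 ')': depth becomes 0
Maximum depth reached: 4

4


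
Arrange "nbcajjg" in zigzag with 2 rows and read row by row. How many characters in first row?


Zigzag "nbcajjg" into 2 rows:
Placing characters:
  'n' => row 0
  'b' => row 1
  'c' => row 0
  'a' => row 1
  'j' => row 0
  'j' => row 1
  'g' => row 0
Rows:
  Row 0: "ncjg"
  Row 1: "baj"
First row length: 4

4


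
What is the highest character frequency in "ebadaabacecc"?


Input: ebadaabacecc
Character counts:
  'a': 4
  'b': 2
  'c': 3
  'd': 1
  'e': 2
Maximum frequency: 4

4


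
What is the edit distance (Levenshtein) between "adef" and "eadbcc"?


Computing edit distance: "adef" -> "eadbcc"
DP table:
           e    a    d    b    c    c
      0    1    2    3    4    5    6
  a   1    1    1    2    3    4    5
  d   2    2    2    1    2    3    4
  e   3    2    3    2    2    3    4
  f   4    3    3    3    3    3    4
Edit distance = dp[4][6] = 4

4


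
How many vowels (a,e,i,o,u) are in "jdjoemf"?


Input: jdjoemf
Checking each character:
  'j' at position 0: consonant
  'd' at position 1: consonant
  'j' at position 2: consonant
  'o' at position 3: vowel (running total: 1)
  'e' at position 4: vowel (running total: 2)
  'm' at position 5: consonant
  'f' at position 6: consonant
Total vowels: 2

2


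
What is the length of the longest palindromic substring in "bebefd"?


Input: "bebefd"
Checking substrings for palindromes:
  [0:3] "beb" (len 3) => palindrome
  [1:4] "ebe" (len 3) => palindrome
Longest palindromic substring: "beb" with length 3

3


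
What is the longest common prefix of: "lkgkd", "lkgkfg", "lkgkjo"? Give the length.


Words: lkgkd, lkgkfg, lkgkjo
  Position 0: all 'l' => match
  Position 1: all 'k' => match
  Position 2: all 'g' => match
  Position 3: all 'k' => match
  Position 4: ('d', 'f', 'j') => mismatch, stop
LCP = "lkgk" (length 4)

4


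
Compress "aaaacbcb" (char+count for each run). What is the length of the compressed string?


Input: aaaacbcb
Runs:
  'a' x 4 => "a4"
  'c' x 1 => "c1"
  'b' x 1 => "b1"
  'c' x 1 => "c1"
  'b' x 1 => "b1"
Compressed: "a4c1b1c1b1"
Compressed length: 10

10


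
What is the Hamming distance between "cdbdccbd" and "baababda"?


Comparing "cdbdccbd" and "baababda" position by position:
  Position 0: 'c' vs 'b' => differ
  Position 1: 'd' vs 'a' => differ
  Position 2: 'b' vs 'a' => differ
  Position 3: 'd' vs 'b' => differ
  Position 4: 'c' vs 'a' => differ
  Position 5: 'c' vs 'b' => differ
  Position 6: 'b' vs 'd' => differ
  Position 7: 'd' vs 'a' => differ
Total differences (Hamming distance): 8

8


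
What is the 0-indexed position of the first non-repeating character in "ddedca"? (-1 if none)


Input: ddedca
Character frequencies:
  'a': 1
  'c': 1
  'd': 3
  'e': 1
Scanning left to right for freq == 1:
  Position 0 ('d'): freq=3, skip
  Position 1 ('d'): freq=3, skip
  Position 2 ('e'): unique! => answer = 2

2


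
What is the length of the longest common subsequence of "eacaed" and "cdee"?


LCS of "eacaed" and "cdee"
DP table:
           c    d    e    e
      0    0    0    0    0
  e   0    0    0    1    1
  a   0    0    0    1    1
  c   0    1    1    1    1
  a   0    1    1    1    1
  e   0    1    1    2    2
  d   0    1    2    2    2
LCS length = dp[6][4] = 2

2


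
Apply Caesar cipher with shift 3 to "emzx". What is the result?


Caesar cipher: shift "emzx" by 3
  'e' (pos 4) + 3 = pos 7 = 'h'
  'm' (pos 12) + 3 = pos 15 = 'p'
  'z' (pos 25) + 3 = pos 2 = 'c'
  'x' (pos 23) + 3 = pos 0 = 'a'
Result: hpca

hpca


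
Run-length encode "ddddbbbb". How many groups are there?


Input: ddddbbbb
Scanning for consecutive runs:
  Group 1: 'd' x 4 (positions 0-3)
  Group 2: 'b' x 4 (positions 4-7)
Total groups: 2

2


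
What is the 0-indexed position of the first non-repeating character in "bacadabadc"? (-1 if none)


Input: bacadabadc
Character frequencies:
  'a': 4
  'b': 2
  'c': 2
  'd': 2
Scanning left to right for freq == 1:
  Position 0 ('b'): freq=2, skip
  Position 1 ('a'): freq=4, skip
  Position 2 ('c'): freq=2, skip
  Position 3 ('a'): freq=4, skip
  Position 4 ('d'): freq=2, skip
  Position 5 ('a'): freq=4, skip
  Position 6 ('b'): freq=2, skip
  Position 7 ('a'): freq=4, skip
  Position 8 ('d'): freq=2, skip
  Position 9 ('c'): freq=2, skip
  No unique character found => answer = -1

-1


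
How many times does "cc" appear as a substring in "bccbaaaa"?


Searching for "cc" in "bccbaaaa"
Scanning each position:
  Position 0: "bc" => no
  Position 1: "cc" => MATCH
  Position 2: "cb" => no
  Position 3: "ba" => no
  Position 4: "aa" => no
  Position 5: "aa" => no
  Position 6: "aa" => no
Total occurrences: 1

1


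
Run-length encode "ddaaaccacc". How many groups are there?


Input: ddaaaccacc
Scanning for consecutive runs:
  Group 1: 'd' x 2 (positions 0-1)
  Group 2: 'a' x 3 (positions 2-4)
  Group 3: 'c' x 2 (positions 5-6)
  Group 4: 'a' x 1 (positions 7-7)
  Group 5: 'c' x 2 (positions 8-9)
Total groups: 5

5


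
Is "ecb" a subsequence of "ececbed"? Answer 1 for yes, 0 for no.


Check if "ecb" is a subsequence of "ececbed"
Greedy scan:
  Position 0 ('e'): matches sub[0] = 'e'
  Position 1 ('c'): matches sub[1] = 'c'
  Position 2 ('e'): no match needed
  Position 3 ('c'): no match needed
  Position 4 ('b'): matches sub[2] = 'b'
  Position 5 ('e'): no match needed
  Position 6 ('d'): no match needed
All 3 characters matched => is a subsequence

1


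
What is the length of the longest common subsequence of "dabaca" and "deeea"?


LCS of "dabaca" and "deeea"
DP table:
           d    e    e    e    a
      0    0    0    0    0    0
  d   0    1    1    1    1    1
  a   0    1    1    1    1    2
  b   0    1    1    1    1    2
  a   0    1    1    1    1    2
  c   0    1    1    1    1    2
  a   0    1    1    1    1    2
LCS length = dp[6][5] = 2

2


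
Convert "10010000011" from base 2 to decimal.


Input: "10010000011" in base 2
Positional expansion:
  Digit '1' (value 1) x 2^10 = 1024
  Digit '0' (value 0) x 2^9 = 0
  Digit '0' (value 0) x 2^8 = 0
  Digit '1' (value 1) x 2^7 = 128
  Digit '0' (value 0) x 2^6 = 0
  Digit '0' (value 0) x 2^5 = 0
  Digit '0' (value 0) x 2^4 = 0
  Digit '0' (value 0) x 2^3 = 0
  Digit '0' (value 0) x 2^2 = 0
  Digit '1' (value 1) x 2^1 = 2
  Digit '1' (value 1) x 2^0 = 1
Sum = 1155

1155


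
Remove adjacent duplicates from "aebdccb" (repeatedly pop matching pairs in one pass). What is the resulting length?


Input: aebdccb
Stack-based adjacent duplicate removal:
  Read 'a': push. Stack: a
  Read 'e': push. Stack: ae
  Read 'b': push. Stack: aeb
  Read 'd': push. Stack: aebd
  Read 'c': push. Stack: aebdc
  Read 'c': matches stack top 'c' => pop. Stack: aebd
  Read 'b': push. Stack: aebdb
Final stack: "aebdb" (length 5)

5


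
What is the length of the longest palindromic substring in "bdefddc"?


Input: "bdefddc"
Checking substrings for palindromes:
  [4:6] "dd" (len 2) => palindrome
Longest palindromic substring: "dd" with length 2

2


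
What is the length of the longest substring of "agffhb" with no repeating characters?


Input: "agffhb"
Sliding window (track last position of each char):
  Position 0 ('a'): window [0,0] length 1 -- new best
  Position 1 ('g'): window [0,1] length 2 -- new best
  Position 2 ('f'): window [0,2] length 3 -- new best
  Position 3 ('f'): repeat (last at 2), move window start to 3
  Position 3 ('f'): window [3,3] length 1
  Position 4 ('h'): window [3,4] length 2
  Position 5 ('b'): window [3,5] length 3
Longest substring with no repeats: "agf" with length 3

3


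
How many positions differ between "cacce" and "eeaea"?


Comparing "cacce" and "eeaea" position by position:
  Position 0: 'c' vs 'e' => DIFFER
  Position 1: 'a' vs 'e' => DIFFER
  Position 2: 'c' vs 'a' => DIFFER
  Position 3: 'c' vs 'e' => DIFFER
  Position 4: 'e' vs 'a' => DIFFER
Positions that differ: 5

5


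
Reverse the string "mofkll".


Input: mofkll
Reading characters right to left:
  Position 5: 'l'
  Position 4: 'l'
  Position 3: 'k'
  Position 2: 'f'
  Position 1: 'o'
  Position 0: 'm'
Reversed: llkfom

llkfom


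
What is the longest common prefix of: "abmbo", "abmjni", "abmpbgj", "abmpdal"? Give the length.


Words: abmbo, abmjni, abmpbgj, abmpdal
  Position 0: all 'a' => match
  Position 1: all 'b' => match
  Position 2: all 'm' => match
  Position 3: ('b', 'j', 'p', 'p') => mismatch, stop
LCP = "abm" (length 3)

3


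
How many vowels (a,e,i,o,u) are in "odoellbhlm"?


Input: odoellbhlm
Checking each character:
  'o' at position 0: vowel (running total: 1)
  'd' at position 1: consonant
  'o' at position 2: vowel (running total: 2)
  'e' at position 3: vowel (running total: 3)
  'l' at position 4: consonant
  'l' at position 5: consonant
  'b' at position 6: consonant
  'h' at position 7: consonant
  'l' at position 8: consonant
  'm' at position 9: consonant
Total vowels: 3

3


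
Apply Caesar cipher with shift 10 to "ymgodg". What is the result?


Caesar cipher: shift "ymgodg" by 10
  'y' (pos 24) + 10 = pos 8 = 'i'
  'm' (pos 12) + 10 = pos 22 = 'w'
  'g' (pos 6) + 10 = pos 16 = 'q'
  'o' (pos 14) + 10 = pos 24 = 'y'
  'd' (pos 3) + 10 = pos 13 = 'n'
  'g' (pos 6) + 10 = pos 16 = 'q'
Result: iwqynq

iwqynq


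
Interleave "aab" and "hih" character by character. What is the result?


Interleaving "aab" and "hih":
  Position 0: 'a' from first, 'h' from second => "ah"
  Position 1: 'a' from first, 'i' from second => "ai"
  Position 2: 'b' from first, 'h' from second => "bh"
Result: ahaibh

ahaibh


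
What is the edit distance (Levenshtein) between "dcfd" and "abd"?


Computing edit distance: "dcfd" -> "abd"
DP table:
           a    b    d
      0    1    2    3
  d   1    1    2    2
  c   2    2    2    3
  f   3    3    3    3
  d   4    4    4    3
Edit distance = dp[4][3] = 3

3


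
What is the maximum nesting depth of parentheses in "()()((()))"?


Input: "()()((()))"
Tracking depth:
  Position 0 '(': depth becomes 1
  Position 1 ')': depth becomes 0
  Position 2 '(': depth becomes 1
  Position 3 ')': depth becomes 0
  Position 4 '(': depth becomes 1
  Position 5 '(': depth becomes 2
  Position 6 '(': depth becomes 3
  Position 7 ')': depth becomes 2
  Position 8 ')': depth becomes 1
  Position 9 ')': depth becomes 0
Maximum depth reached: 3

3


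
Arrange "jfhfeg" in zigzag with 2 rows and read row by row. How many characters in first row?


Zigzag "jfhfeg" into 2 rows:
Placing characters:
  'j' => row 0
  'f' => row 1
  'h' => row 0
  'f' => row 1
  'e' => row 0
  'g' => row 1
Rows:
  Row 0: "jhe"
  Row 1: "ffg"
First row length: 3

3


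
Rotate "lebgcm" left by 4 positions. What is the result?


Input: "lebgcm", rotate left by 4
First 4 characters: "lebg"
Remaining characters: "cm"
Concatenate remaining + first: "cm" + "lebg" = "cmlebg"

cmlebg


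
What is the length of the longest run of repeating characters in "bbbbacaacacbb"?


Input: "bbbbacaacacbb"
Scanning for longest run:
  Position 1 ('b'): continues run of 'b', length=2
  Position 2 ('b'): continues run of 'b', length=3
  Position 3 ('b'): continues run of 'b', length=4
  Position 4 ('a'): new char, reset run to 1
  Position 5 ('c'): new char, reset run to 1
  Position 6 ('a'): new char, reset run to 1
  Position 7 ('a'): continues run of 'a', length=2
  Position 8 ('c'): new char, reset run to 1
  Position 9 ('a'): new char, reset run to 1
  Position 10 ('c'): new char, reset run to 1
  Position 11 ('b'): new char, reset run to 1
  Position 12 ('b'): continues run of 'b', length=2
Longest run: 'b' with length 4

4


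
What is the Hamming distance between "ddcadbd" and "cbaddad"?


Comparing "ddcadbd" and "cbaddad" position by position:
  Position 0: 'd' vs 'c' => differ
  Position 1: 'd' vs 'b' => differ
  Position 2: 'c' vs 'a' => differ
  Position 3: 'a' vs 'd' => differ
  Position 4: 'd' vs 'd' => same
  Position 5: 'b' vs 'a' => differ
  Position 6: 'd' vs 'd' => same
Total differences (Hamming distance): 5

5


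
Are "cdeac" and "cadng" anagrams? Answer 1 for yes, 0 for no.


Strings: "cdeac", "cadng"
Sorted first:  accde
Sorted second: acdgn
Differ at position 2: 'c' vs 'd' => not anagrams

0


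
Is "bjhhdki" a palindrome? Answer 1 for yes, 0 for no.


Input: bjhhdki
Reversed: ikdhhjb
  Compare pos 0 ('b') with pos 6 ('i'): MISMATCH
  Compare pos 1 ('j') with pos 5 ('k'): MISMATCH
  Compare pos 2 ('h') with pos 4 ('d'): MISMATCH
Result: not a palindrome

0


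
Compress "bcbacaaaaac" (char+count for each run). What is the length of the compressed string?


Input: bcbacaaaaac
Runs:
  'b' x 1 => "b1"
  'c' x 1 => "c1"
  'b' x 1 => "b1"
  'a' x 1 => "a1"
  'c' x 1 => "c1"
  'a' x 5 => "a5"
  'c' x 1 => "c1"
Compressed: "b1c1b1a1c1a5c1"
Compressed length: 14

14


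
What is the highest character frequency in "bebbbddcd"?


Input: bebbbddcd
Character counts:
  'b': 4
  'c': 1
  'd': 3
  'e': 1
Maximum frequency: 4

4


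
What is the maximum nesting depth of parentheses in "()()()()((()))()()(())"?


Input: "()()()()((()))()()(())"
Tracking depth:
  Position 0 '(': depth becomes 1
  Position 1 ')': depth becomes 0
  Position 2 '(': depth becomes 1
  Position 3 ')': depth becomes 0
  Position 4 '(': depth becomes 1
  Position 5 ')': depth becomes 0
  Position 6 '(': depth becomes 1
  Position 7 ')': depth becomes 0
  Position 8 '(': depth becomes 1
  Position 9 '(': depth becomes 2
  Position 10 '(': depth becomes 3
  Position 11 ')': depth becomes 2
  Position 12 ')': depth becomes 1
  Position 13 ')': depth becomes 0
  Position 14 '(': depth becomes 1
  Position 15 ')': depth becomes 0
  Position 16 '(': depth becomes 1
  Position 17 ')': depth becomes 0
  Position 18 '(': depth becomes 1
  Position 19 '(': depth becomes 2
  Position 20 ')': depth becomes 1
  Position 21 ')': depth becomes 0
Maximum depth reached: 3

3


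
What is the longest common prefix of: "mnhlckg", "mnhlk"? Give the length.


Words: mnhlckg, mnhlk
  Position 0: all 'm' => match
  Position 1: all 'n' => match
  Position 2: all 'h' => match
  Position 3: all 'l' => match
  Position 4: ('c', 'k') => mismatch, stop
LCP = "mnhl" (length 4)

4


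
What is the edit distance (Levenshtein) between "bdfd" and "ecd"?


Computing edit distance: "bdfd" -> "ecd"
DP table:
           e    c    d
      0    1    2    3
  b   1    1    2    3
  d   2    2    2    2
  f   3    3    3    3
  d   4    4    4    3
Edit distance = dp[4][3] = 3

3


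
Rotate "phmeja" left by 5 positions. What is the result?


Input: "phmeja", rotate left by 5
First 5 characters: "phmej"
Remaining characters: "a"
Concatenate remaining + first: "a" + "phmej" = "aphmej"

aphmej


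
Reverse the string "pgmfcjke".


Input: pgmfcjke
Reading characters right to left:
  Position 7: 'e'
  Position 6: 'k'
  Position 5: 'j'
  Position 4: 'c'
  Position 3: 'f'
  Position 2: 'm'
  Position 1: 'g'
  Position 0: 'p'
Reversed: ekjcfmgp

ekjcfmgp


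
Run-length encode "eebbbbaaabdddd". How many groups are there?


Input: eebbbbaaabdddd
Scanning for consecutive runs:
  Group 1: 'e' x 2 (positions 0-1)
  Group 2: 'b' x 4 (positions 2-5)
  Group 3: 'a' x 3 (positions 6-8)
  Group 4: 'b' x 1 (positions 9-9)
  Group 5: 'd' x 4 (positions 10-13)
Total groups: 5

5


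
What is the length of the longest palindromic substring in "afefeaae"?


Input: "afefeaae"
Checking substrings for palindromes:
  [4:8] "eaae" (len 4) => palindrome
  [1:4] "fef" (len 3) => palindrome
  [2:5] "efe" (len 3) => palindrome
  [5:7] "aa" (len 2) => palindrome
Longest palindromic substring: "eaae" with length 4

4


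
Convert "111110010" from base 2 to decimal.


Input: "111110010" in base 2
Positional expansion:
  Digit '1' (value 1) x 2^8 = 256
  Digit '1' (value 1) x 2^7 = 128
  Digit '1' (value 1) x 2^6 = 64
  Digit '1' (value 1) x 2^5 = 32
  Digit '1' (value 1) x 2^4 = 16
  Digit '0' (value 0) x 2^3 = 0
  Digit '0' (value 0) x 2^2 = 0
  Digit '1' (value 1) x 2^1 = 2
  Digit '0' (value 0) x 2^0 = 0
Sum = 498

498


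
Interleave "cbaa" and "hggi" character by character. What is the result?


Interleaving "cbaa" and "hggi":
  Position 0: 'c' from first, 'h' from second => "ch"
  Position 1: 'b' from first, 'g' from second => "bg"
  Position 2: 'a' from first, 'g' from second => "ag"
  Position 3: 'a' from first, 'i' from second => "ai"
Result: chbgagai

chbgagai


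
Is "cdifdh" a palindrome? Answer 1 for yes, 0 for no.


Input: cdifdh
Reversed: hdfidc
  Compare pos 0 ('c') with pos 5 ('h'): MISMATCH
  Compare pos 1 ('d') with pos 4 ('d'): match
  Compare pos 2 ('i') with pos 3 ('f'): MISMATCH
Result: not a palindrome

0


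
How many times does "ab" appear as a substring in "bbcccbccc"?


Searching for "ab" in "bbcccbccc"
Scanning each position:
  Position 0: "bb" => no
  Position 1: "bc" => no
  Position 2: "cc" => no
  Position 3: "cc" => no
  Position 4: "cb" => no
  Position 5: "bc" => no
  Position 6: "cc" => no
  Position 7: "cc" => no
Total occurrences: 0

0


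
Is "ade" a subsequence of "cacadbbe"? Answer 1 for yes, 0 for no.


Check if "ade" is a subsequence of "cacadbbe"
Greedy scan:
  Position 0 ('c'): no match needed
  Position 1 ('a'): matches sub[0] = 'a'
  Position 2 ('c'): no match needed
  Position 3 ('a'): no match needed
  Position 4 ('d'): matches sub[1] = 'd'
  Position 5 ('b'): no match needed
  Position 6 ('b'): no match needed
  Position 7 ('e'): matches sub[2] = 'e'
All 3 characters matched => is a subsequence

1


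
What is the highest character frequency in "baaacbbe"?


Input: baaacbbe
Character counts:
  'a': 3
  'b': 3
  'c': 1
  'e': 1
Maximum frequency: 3

3


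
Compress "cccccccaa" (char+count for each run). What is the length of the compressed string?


Input: cccccccaa
Runs:
  'c' x 7 => "c7"
  'a' x 2 => "a2"
Compressed: "c7a2"
Compressed length: 4

4


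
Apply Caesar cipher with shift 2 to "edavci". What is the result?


Caesar cipher: shift "edavci" by 2
  'e' (pos 4) + 2 = pos 6 = 'g'
  'd' (pos 3) + 2 = pos 5 = 'f'
  'a' (pos 0) + 2 = pos 2 = 'c'
  'v' (pos 21) + 2 = pos 23 = 'x'
  'c' (pos 2) + 2 = pos 4 = 'e'
  'i' (pos 8) + 2 = pos 10 = 'k'
Result: gfcxek

gfcxek


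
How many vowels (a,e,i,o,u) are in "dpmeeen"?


Input: dpmeeen
Checking each character:
  'd' at position 0: consonant
  'p' at position 1: consonant
  'm' at position 2: consonant
  'e' at position 3: vowel (running total: 1)
  'e' at position 4: vowel (running total: 2)
  'e' at position 5: vowel (running total: 3)
  'n' at position 6: consonant
Total vowels: 3

3


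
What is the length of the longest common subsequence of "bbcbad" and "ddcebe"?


LCS of "bbcbad" and "ddcebe"
DP table:
           d    d    c    e    b    e
      0    0    0    0    0    0    0
  b   0    0    0    0    0    1    1
  b   0    0    0    0    0    1    1
  c   0    0    0    1    1    1    1
  b   0    0    0    1    1    2    2
  a   0    0    0    1    1    2    2
  d   0    1    1    1    1    2    2
LCS length = dp[6][6] = 2

2


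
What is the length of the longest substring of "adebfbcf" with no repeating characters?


Input: "adebfbcf"
Sliding window (track last position of each char):
  Position 0 ('a'): window [0,0] length 1 -- new best
  Position 1 ('d'): window [0,1] length 2 -- new best
  Position 2 ('e'): window [0,2] length 3 -- new best
  Position 3 ('b'): window [0,3] length 4 -- new best
  Position 4 ('f'): window [0,4] length 5 -- new best
  Position 5 ('b'): repeat (last at 3), move window start to 4
  Position 5 ('b'): window [4,5] length 2
  Position 6 ('c'): window [4,6] length 3
  Position 7 ('f'): repeat (last at 4), move window start to 5
  Position 7 ('f'): window [5,7] length 3
Longest substring with no repeats: "adebf" with length 5

5


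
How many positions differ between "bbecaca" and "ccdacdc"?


Comparing "bbecaca" and "ccdacdc" position by position:
  Position 0: 'b' vs 'c' => DIFFER
  Position 1: 'b' vs 'c' => DIFFER
  Position 2: 'e' vs 'd' => DIFFER
  Position 3: 'c' vs 'a' => DIFFER
  Position 4: 'a' vs 'c' => DIFFER
  Position 5: 'c' vs 'd' => DIFFER
  Position 6: 'a' vs 'c' => DIFFER
Positions that differ: 7

7


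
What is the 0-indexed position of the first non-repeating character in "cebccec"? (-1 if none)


Input: cebccec
Character frequencies:
  'b': 1
  'c': 4
  'e': 2
Scanning left to right for freq == 1:
  Position 0 ('c'): freq=4, skip
  Position 1 ('e'): freq=2, skip
  Position 2 ('b'): unique! => answer = 2

2


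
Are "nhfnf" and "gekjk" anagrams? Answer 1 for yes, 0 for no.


Strings: "nhfnf", "gekjk"
Sorted first:  ffhnn
Sorted second: egjkk
Differ at position 0: 'f' vs 'e' => not anagrams

0


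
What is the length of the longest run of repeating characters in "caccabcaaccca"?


Input: "caccabcaaccca"
Scanning for longest run:
  Position 1 ('a'): new char, reset run to 1
  Position 2 ('c'): new char, reset run to 1
  Position 3 ('c'): continues run of 'c', length=2
  Position 4 ('a'): new char, reset run to 1
  Position 5 ('b'): new char, reset run to 1
  Position 6 ('c'): new char, reset run to 1
  Position 7 ('a'): new char, reset run to 1
  Position 8 ('a'): continues run of 'a', length=2
  Position 9 ('c'): new char, reset run to 1
  Position 10 ('c'): continues run of 'c', length=2
  Position 11 ('c'): continues run of 'c', length=3
  Position 12 ('a'): new char, reset run to 1
Longest run: 'c' with length 3

3


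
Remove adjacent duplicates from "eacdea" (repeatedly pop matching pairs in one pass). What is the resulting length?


Input: eacdea
Stack-based adjacent duplicate removal:
  Read 'e': push. Stack: e
  Read 'a': push. Stack: ea
  Read 'c': push. Stack: eac
  Read 'd': push. Stack: eacd
  Read 'e': push. Stack: eacde
  Read 'a': push. Stack: eacdea
Final stack: "eacdea" (length 6)

6


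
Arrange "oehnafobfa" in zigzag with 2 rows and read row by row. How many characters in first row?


Zigzag "oehnafobfa" into 2 rows:
Placing characters:
  'o' => row 0
  'e' => row 1
  'h' => row 0
  'n' => row 1
  'a' => row 0
  'f' => row 1
  'o' => row 0
  'b' => row 1
  'f' => row 0
  'a' => row 1
Rows:
  Row 0: "ohaof"
  Row 1: "enfba"
First row length: 5

5


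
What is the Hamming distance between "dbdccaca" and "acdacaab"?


Comparing "dbdccaca" and "acdacaab" position by position:
  Position 0: 'd' vs 'a' => differ
  Position 1: 'b' vs 'c' => differ
  Position 2: 'd' vs 'd' => same
  Position 3: 'c' vs 'a' => differ
  Position 4: 'c' vs 'c' => same
  Position 5: 'a' vs 'a' => same
  Position 6: 'c' vs 'a' => differ
  Position 7: 'a' vs 'b' => differ
Total differences (Hamming distance): 5

5


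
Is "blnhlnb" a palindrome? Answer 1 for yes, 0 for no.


Input: blnhlnb
Reversed: bnlhnlb
  Compare pos 0 ('b') with pos 6 ('b'): match
  Compare pos 1 ('l') with pos 5 ('n'): MISMATCH
  Compare pos 2 ('n') with pos 4 ('l'): MISMATCH
Result: not a palindrome

0


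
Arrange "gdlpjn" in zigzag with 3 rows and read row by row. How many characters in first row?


Zigzag "gdlpjn" into 3 rows:
Placing characters:
  'g' => row 0
  'd' => row 1
  'l' => row 2
  'p' => row 1
  'j' => row 0
  'n' => row 1
Rows:
  Row 0: "gj"
  Row 1: "dpn"
  Row 2: "l"
First row length: 2

2


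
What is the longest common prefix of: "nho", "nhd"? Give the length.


Words: nho, nhd
  Position 0: all 'n' => match
  Position 1: all 'h' => match
  Position 2: ('o', 'd') => mismatch, stop
LCP = "nh" (length 2)

2


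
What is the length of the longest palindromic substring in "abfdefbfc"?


Input: "abfdefbfc"
Checking substrings for palindromes:
  [5:8] "fbf" (len 3) => palindrome
Longest palindromic substring: "fbf" with length 3

3


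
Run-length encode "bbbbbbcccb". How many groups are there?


Input: bbbbbbcccb
Scanning for consecutive runs:
  Group 1: 'b' x 6 (positions 0-5)
  Group 2: 'c' x 3 (positions 6-8)
  Group 3: 'b' x 1 (positions 9-9)
Total groups: 3

3


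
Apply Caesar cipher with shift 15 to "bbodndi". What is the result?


Caesar cipher: shift "bbodndi" by 15
  'b' (pos 1) + 15 = pos 16 = 'q'
  'b' (pos 1) + 15 = pos 16 = 'q'
  'o' (pos 14) + 15 = pos 3 = 'd'
  'd' (pos 3) + 15 = pos 18 = 's'
  'n' (pos 13) + 15 = pos 2 = 'c'
  'd' (pos 3) + 15 = pos 18 = 's'
  'i' (pos 8) + 15 = pos 23 = 'x'
Result: qqdscsx

qqdscsx


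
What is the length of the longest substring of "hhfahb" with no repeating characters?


Input: "hhfahb"
Sliding window (track last position of each char):
  Position 0 ('h'): window [0,0] length 1 -- new best
  Position 1 ('h'): repeat (last at 0), move window start to 1
  Position 1 ('h'): window [1,1] length 1
  Position 2 ('f'): window [1,2] length 2 -- new best
  Position 3 ('a'): window [1,3] length 3 -- new best
  Position 4 ('h'): repeat (last at 1), move window start to 2
  Position 4 ('h'): window [2,4] length 3
  Position 5 ('b'): window [2,5] length 4 -- new best
Longest substring with no repeats: "fahb" with length 4

4


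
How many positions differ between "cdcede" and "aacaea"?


Comparing "cdcede" and "aacaea" position by position:
  Position 0: 'c' vs 'a' => DIFFER
  Position 1: 'd' vs 'a' => DIFFER
  Position 2: 'c' vs 'c' => same
  Position 3: 'e' vs 'a' => DIFFER
  Position 4: 'd' vs 'e' => DIFFER
  Position 5: 'e' vs 'a' => DIFFER
Positions that differ: 5

5


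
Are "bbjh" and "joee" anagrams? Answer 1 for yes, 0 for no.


Strings: "bbjh", "joee"
Sorted first:  bbhj
Sorted second: eejo
Differ at position 0: 'b' vs 'e' => not anagrams

0


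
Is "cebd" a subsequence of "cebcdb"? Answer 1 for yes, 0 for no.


Check if "cebd" is a subsequence of "cebcdb"
Greedy scan:
  Position 0 ('c'): matches sub[0] = 'c'
  Position 1 ('e'): matches sub[1] = 'e'
  Position 2 ('b'): matches sub[2] = 'b'
  Position 3 ('c'): no match needed
  Position 4 ('d'): matches sub[3] = 'd'
  Position 5 ('b'): no match needed
All 4 characters matched => is a subsequence

1


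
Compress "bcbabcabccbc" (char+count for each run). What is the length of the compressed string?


Input: bcbabcabccbc
Runs:
  'b' x 1 => "b1"
  'c' x 1 => "c1"
  'b' x 1 => "b1"
  'a' x 1 => "a1"
  'b' x 1 => "b1"
  'c' x 1 => "c1"
  'a' x 1 => "a1"
  'b' x 1 => "b1"
  'c' x 2 => "c2"
  'b' x 1 => "b1"
  'c' x 1 => "c1"
Compressed: "b1c1b1a1b1c1a1b1c2b1c1"
Compressed length: 22

22


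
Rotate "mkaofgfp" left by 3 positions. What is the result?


Input: "mkaofgfp", rotate left by 3
First 3 characters: "mka"
Remaining characters: "ofgfp"
Concatenate remaining + first: "ofgfp" + "mka" = "ofgfpmka"

ofgfpmka


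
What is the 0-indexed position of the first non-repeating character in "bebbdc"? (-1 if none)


Input: bebbdc
Character frequencies:
  'b': 3
  'c': 1
  'd': 1
  'e': 1
Scanning left to right for freq == 1:
  Position 0 ('b'): freq=3, skip
  Position 1 ('e'): unique! => answer = 1

1


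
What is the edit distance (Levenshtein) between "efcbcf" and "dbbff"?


Computing edit distance: "efcbcf" -> "dbbff"
DP table:
           d    b    b    f    f
      0    1    2    3    4    5
  e   1    1    2    3    4    5
  f   2    2    2    3    3    4
  c   3    3    3    3    4    4
  b   4    4    3    3    4    5
  c   5    5    4    4    4    5
  f   6    6    5    5    4    4
Edit distance = dp[6][5] = 4

4


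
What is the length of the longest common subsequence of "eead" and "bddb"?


LCS of "eead" and "bddb"
DP table:
           b    d    d    b
      0    0    0    0    0
  e   0    0    0    0    0
  e   0    0    0    0    0
  a   0    0    0    0    0
  d   0    0    1    1    1
LCS length = dp[4][4] = 1

1


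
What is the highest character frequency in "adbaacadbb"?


Input: adbaacadbb
Character counts:
  'a': 4
  'b': 3
  'c': 1
  'd': 2
Maximum frequency: 4

4


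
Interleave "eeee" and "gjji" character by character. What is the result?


Interleaving "eeee" and "gjji":
  Position 0: 'e' from first, 'g' from second => "eg"
  Position 1: 'e' from first, 'j' from second => "ej"
  Position 2: 'e' from first, 'j' from second => "ej"
  Position 3: 'e' from first, 'i' from second => "ei"
Result: egejejei

egejejei


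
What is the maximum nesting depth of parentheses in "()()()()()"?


Input: "()()()()()"
Tracking depth:
  Position 0 '(': depth becomes 1
  Position 1 ')': depth becomes 0
  Position 2 '(': depth becomes 1
  Position 3 ')': depth becomes 0
  Position 4 '(': depth becomes 1
  Position 5 ')': depth becomes 0
  Position 6 '(': depth becomes 1
  Position 7 ')': depth becomes 0
  Position 8 '(': depth becomes 1
  Position 9 ')': depth becomes 0
Maximum depth reached: 1

1


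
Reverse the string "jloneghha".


Input: jloneghha
Reading characters right to left:
  Position 8: 'a'
  Position 7: 'h'
  Position 6: 'h'
  Position 5: 'g'
  Position 4: 'e'
  Position 3: 'n'
  Position 2: 'o'
  Position 1: 'l'
  Position 0: 'j'
Reversed: ahhgenolj

ahhgenolj
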